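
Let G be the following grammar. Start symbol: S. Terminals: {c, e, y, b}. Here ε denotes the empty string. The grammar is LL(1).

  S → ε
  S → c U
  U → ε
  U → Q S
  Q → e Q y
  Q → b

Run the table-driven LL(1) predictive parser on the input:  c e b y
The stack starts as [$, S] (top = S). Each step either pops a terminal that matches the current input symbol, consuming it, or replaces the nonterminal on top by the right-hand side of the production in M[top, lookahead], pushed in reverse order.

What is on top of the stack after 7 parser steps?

     Stack      Input      Action
  1  $ S        c e b y $  expand S → c U
  2  $ U c      c e b y $  match c
  3  $ U        e b y $    expand U → Q S
  4  $ S Q      e b y $    expand Q → e Q y
  5  $ S y Q e  e b y $    match e
  6  $ S y Q    b y $      expand Q → b
  7  $ S y b    b y $      match b
Stack after step 7: $ S y (top = y).

y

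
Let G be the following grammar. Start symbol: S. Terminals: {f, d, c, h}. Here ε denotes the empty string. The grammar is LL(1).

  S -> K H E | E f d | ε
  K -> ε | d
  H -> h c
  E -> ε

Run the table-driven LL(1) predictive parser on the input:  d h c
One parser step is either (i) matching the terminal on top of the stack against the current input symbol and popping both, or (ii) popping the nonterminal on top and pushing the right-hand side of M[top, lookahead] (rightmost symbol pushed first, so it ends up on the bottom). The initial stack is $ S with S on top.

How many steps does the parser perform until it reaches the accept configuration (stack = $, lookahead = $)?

step 1: stack=$ S  input=d h c $  — expand S -> K H E
step 2: stack=$ E H K  input=d h c $  — expand K -> d
step 3: stack=$ E H d  input=d h c $  — match d
step 4: stack=$ E H  input=h c $  — expand H -> h c
step 5: stack=$ E c h  input=h c $  — match h
step 6: stack=$ E c  input=c $  — match c
step 7: stack=$ E  input=$  — expand E -> ε
Accept reached after 7 steps.

7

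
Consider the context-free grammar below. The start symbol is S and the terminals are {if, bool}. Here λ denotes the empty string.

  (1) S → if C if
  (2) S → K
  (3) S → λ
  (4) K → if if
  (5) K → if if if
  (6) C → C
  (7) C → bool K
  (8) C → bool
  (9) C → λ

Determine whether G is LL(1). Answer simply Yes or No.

No

FIRST(S) = {λ, if}
FIRST(K) = {if}
FIRST(C) = {λ, bool}
FOLLOW(S) = {$}
FOLLOW(K) = {$, if}
FOLLOW(C) = {if}
Cell M[C, bool] receives both C → C and C → bool K and C → bool — the grammar is not LL(1).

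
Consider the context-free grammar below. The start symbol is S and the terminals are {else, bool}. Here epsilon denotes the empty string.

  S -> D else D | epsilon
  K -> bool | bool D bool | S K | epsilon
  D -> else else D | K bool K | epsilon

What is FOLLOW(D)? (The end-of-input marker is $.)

{$, bool, else}

FIRST(S) = {epsilon, bool, else}  (via D else D)
FIRST(K) = {epsilon, bool, else}  (via S K)
FIRST(D) = {epsilon, bool, else}  (via K bool K)
FOLLOW(S) includes $ since S is the start symbol.
FOLLOW(S): in K->S K, S is followed by K with FIRST {epsilon, bool, else}; in K->S K, the suffix after S is nullable, so FOLLOW(S) ⊇ FOLLOW(K) = {$, bool, else}. Thus FOLLOW(S) = {$, bool, else}.
FOLLOW(D): in S->D else D (occurrence 1), D is followed by else D with FIRST {else}; in S->D else D (occurrence 2), the suffix after D is empty, so FOLLOW(D) ⊇ FOLLOW(S) = {$, bool, else}; in K->bool D bool, D is followed by bool with FIRST {bool}; in D->else else D, the suffix after D is empty (adds nothing new). Thus FOLLOW(D) = {$, bool, else}.
FOLLOW(K): in K->S K, the suffix after K is empty (adds nothing new); in D->K bool K (occurrence 1), K is followed by bool K with FIRST {bool}; in D->K bool K (occurrence 2), the suffix after K is empty, so FOLLOW(K) ⊇ FOLLOW(D) = {$, bool, else}. Thus FOLLOW(K) = {$, bool, else}.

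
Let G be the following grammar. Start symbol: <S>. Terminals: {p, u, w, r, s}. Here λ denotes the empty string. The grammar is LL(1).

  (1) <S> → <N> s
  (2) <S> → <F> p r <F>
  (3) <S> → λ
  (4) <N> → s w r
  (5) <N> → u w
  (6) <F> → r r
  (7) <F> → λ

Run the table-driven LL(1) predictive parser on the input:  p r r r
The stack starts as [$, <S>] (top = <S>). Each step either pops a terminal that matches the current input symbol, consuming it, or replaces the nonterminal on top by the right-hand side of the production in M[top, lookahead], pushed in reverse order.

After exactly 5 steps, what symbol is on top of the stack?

step 1: stack=$ <S>  input=p r r r $  — expand <S> → <F> p r <F>
step 2: stack=$ <F> r p <F>  input=p r r r $  — expand <F> → λ
step 3: stack=$ <F> r p  input=p r r r $  — match p
step 4: stack=$ <F> r  input=r r r $  — match r
step 5: stack=$ <F>  input=r r $  — expand <F> → r r
Stack after step 5: $ r r (top = r).

r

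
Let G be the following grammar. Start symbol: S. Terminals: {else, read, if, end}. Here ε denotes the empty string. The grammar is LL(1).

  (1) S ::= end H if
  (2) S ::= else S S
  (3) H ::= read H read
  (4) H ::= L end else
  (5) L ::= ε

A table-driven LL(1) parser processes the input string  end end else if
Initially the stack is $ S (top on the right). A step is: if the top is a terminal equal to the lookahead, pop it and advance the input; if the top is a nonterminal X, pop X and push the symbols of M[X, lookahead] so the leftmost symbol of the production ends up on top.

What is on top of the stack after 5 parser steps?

else

     Stack            Input              Action
  1  $ S              end end else if $  expand S ::= end H if
  2  $ if H end       end end else if $  match end
  3  $ if H           end else if $      expand H ::= L end else
  4  $ if else end L  end else if $      expand L ::= ε
  5  $ if else end    end else if $      match end
Stack after step 5: $ if else (top = else).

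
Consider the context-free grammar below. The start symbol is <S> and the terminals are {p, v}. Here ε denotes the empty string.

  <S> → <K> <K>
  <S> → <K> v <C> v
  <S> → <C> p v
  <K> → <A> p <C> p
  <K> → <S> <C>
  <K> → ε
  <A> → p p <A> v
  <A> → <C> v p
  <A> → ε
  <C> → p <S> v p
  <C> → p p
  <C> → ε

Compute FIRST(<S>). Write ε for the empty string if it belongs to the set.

{ε, p, v}

FIRST(<C>) = {ε, p}
FIRST(<A>) = {ε, p, v}  (via <C> v p)
FIRST(<S>) = {ε, p, v}  (via <K> <K>, <K> v <C> v, <C> p v)
FIRST(<K>) = {ε, p, v}  (via <A> p <C> p, <S> <C>)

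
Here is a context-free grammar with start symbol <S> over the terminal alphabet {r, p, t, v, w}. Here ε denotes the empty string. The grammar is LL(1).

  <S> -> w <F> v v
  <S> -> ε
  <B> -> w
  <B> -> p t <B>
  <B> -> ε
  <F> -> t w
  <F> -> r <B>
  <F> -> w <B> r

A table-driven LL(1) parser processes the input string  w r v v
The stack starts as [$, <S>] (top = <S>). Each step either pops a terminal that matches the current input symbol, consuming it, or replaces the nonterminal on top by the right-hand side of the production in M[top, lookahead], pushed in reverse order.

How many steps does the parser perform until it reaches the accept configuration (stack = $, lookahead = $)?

7

step 1: stack=$ <S>  input=w r v v $  — expand <S> -> w <F> v v
step 2: stack=$ v v <F> w  input=w r v v $  — match w
step 3: stack=$ v v <F>  input=r v v $  — expand <F> -> r <B>
step 4: stack=$ v v <B> r  input=r v v $  — match r
step 5: stack=$ v v <B>  input=v v $  — expand <B> -> ε
step 6: stack=$ v v  input=v v $  — match v
step 7: stack=$ v  input=v $  — match v
Accept reached after 7 steps.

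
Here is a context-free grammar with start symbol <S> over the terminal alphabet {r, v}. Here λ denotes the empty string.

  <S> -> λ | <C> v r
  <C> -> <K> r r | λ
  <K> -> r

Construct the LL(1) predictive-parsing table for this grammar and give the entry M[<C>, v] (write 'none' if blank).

<C> -> λ

FIRST(<K>) = {r}
FIRST(<C>) = {λ, r}  (via <K> r r)
FIRST(<S>) = {λ, r, v}  (via <C> v r)
FOLLOW(<S>) includes $ since <S> is the start symbol.
FOLLOW(<C>): in <S>-><C> v r, <C> is followed by v r with FIRST {v}. Thus FOLLOW(<C>) = {v}.
For <C> -> <K> r r: FIRST(<K> r r) = {r}, so it goes in M[<C>, t] for t ∈ {r}.
For <C> -> λ: FIRST(λ) = {λ}, so it goes in M[<C>, t] for t ∈ {}; since λ ∈ FIRST, also for every t ∈ FOLLOW(<C>) = {v}.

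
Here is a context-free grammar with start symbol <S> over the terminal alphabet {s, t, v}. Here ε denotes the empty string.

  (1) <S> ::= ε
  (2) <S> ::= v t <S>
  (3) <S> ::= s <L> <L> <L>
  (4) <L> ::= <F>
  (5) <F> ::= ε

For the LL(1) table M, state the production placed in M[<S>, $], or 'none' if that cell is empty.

FIRST(<S>): from <S>::=ε we get {ε}; from <S>::=v t <S> we get {v}; from <S>::=s <L> <L> <L> we get {s}. So FIRST(<S>) = {ε, s, v}.
FIRST(<F>): from <F>::=ε we get {ε}. So FIRST(<F>) = {ε}.
FIRST(<L>): from <L>::=<F> we get {ε}. So FIRST(<L>) = {ε}.
FOLLOW(<S>) includes $ since <S> is the start symbol.
FOLLOW(<S>): in <S>::=v t <S>, the suffix after <S> is empty (adds nothing new). Thus FOLLOW(<S>) = {$}.
For <S> ::= ε: FIRST(ε) = {ε}, so it goes in M[<S>, t] for t ∈ {}; since ε ∈ FIRST, also for every t ∈ FOLLOW(<S>) = {$}.
For <S> ::= v t <S>: FIRST(v t <S>) = {v}, so it goes in M[<S>, t] for t ∈ {v}.
For <S> ::= s <L> <L> <L>: FIRST(s <L> <L> <L>) = {s}, so it goes in M[<S>, t] for t ∈ {s}.

<S> ::= ε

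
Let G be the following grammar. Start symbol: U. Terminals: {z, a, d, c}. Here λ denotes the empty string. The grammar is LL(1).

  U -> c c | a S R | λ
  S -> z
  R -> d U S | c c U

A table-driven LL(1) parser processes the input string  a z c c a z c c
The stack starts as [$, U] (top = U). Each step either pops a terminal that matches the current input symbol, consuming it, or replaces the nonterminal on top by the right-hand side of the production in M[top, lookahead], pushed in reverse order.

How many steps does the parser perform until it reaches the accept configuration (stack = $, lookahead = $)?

      Stack    Input              Action
   1  $ U      a z c c a z c c $  expand U -> a S R
   2  $ R S a  a z c c a z c c $  match a
   3  $ R S    z c c a z c c $    expand S -> z
   4  $ R z    z c c a z c c $    match z
   5  $ R      c c a z c c $      expand R -> c c U
   6  $ U c c  c c a z c c $      match c
   7  $ U c    c a z c c $        match c
   8  $ U      a z c c $          expand U -> a S R
   9  $ R S a  a z c c $          match a
  10  $ R S    z c c $            expand S -> z
  11  $ R z    z c c $            match z
  12  $ R      c c $              expand R -> c c U
  13  $ U c c  c c $              match c
  14  $ U c    c $                match c
  15  $ U      $                  expand U -> λ
Accept reached after 15 steps.

15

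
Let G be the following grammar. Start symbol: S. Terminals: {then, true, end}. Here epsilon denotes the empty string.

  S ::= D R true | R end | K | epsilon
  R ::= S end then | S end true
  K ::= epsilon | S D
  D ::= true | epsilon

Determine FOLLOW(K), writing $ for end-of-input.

{$, end, true}

FIRST(D) = {epsilon, true}
FIRST(S) = {epsilon, end, true}  (via D R true, R end, K)
FIRST(R) = {end, true}  (via S end then, S end true)
FIRST(K) = {epsilon, end, true}  (via S D)
FOLLOW(S) includes $ since S is the start symbol.
FOLLOW(R): in S::=D R true, R is followed by true with FIRST {true}; in S::=R end, R is followed by end with FIRST {end}. Thus FOLLOW(R) = {end, true}.
FOLLOW(S): in R::=S end then, S is followed by end then with FIRST {end}; in R::=S end true, S is followed by end true with FIRST {end}; in K::=S D, S is followed by D with FIRST {epsilon, true}; in K::=S D, the suffix after S is nullable, so FOLLOW(S) ⊇ FOLLOW(K) = {$, end, true}. Thus FOLLOW(S) = {$, end, true}.
FOLLOW(K): in S::=K, the suffix after K is empty, so FOLLOW(K) ⊇ FOLLOW(S) = {$, end, true}. Thus FOLLOW(K) = {$, end, true}.
FOLLOW(D): in S::=D R true, D is followed by R true with FIRST {end, true}; in K::=S D, the suffix after D is empty, so FOLLOW(D) ⊇ FOLLOW(K) = {$, end, true}. Thus FOLLOW(D) = {$, end, true}.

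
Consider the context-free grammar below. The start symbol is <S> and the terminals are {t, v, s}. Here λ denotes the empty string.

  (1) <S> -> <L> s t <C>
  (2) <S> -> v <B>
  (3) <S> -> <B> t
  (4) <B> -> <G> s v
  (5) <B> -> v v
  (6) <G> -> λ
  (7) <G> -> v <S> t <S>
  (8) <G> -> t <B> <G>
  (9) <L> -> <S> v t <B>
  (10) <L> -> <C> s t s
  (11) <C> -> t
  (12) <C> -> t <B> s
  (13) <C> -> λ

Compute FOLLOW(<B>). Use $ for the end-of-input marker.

FIRST(<G>) = {λ, t, v}
FIRST(<C>) = {λ, t}
FIRST(<B>) = {s, t, v}  (via <G> s v)
FIRST(<S>) = {s, t, v}  (via <L> s t <C>, <B> t)
FIRST(<L>) = {s, t, v}  (via <S> v t <B>, <C> s t s)
FOLLOW(<S>) includes $ since <S> is the start symbol.
FOLLOW(<G>): in <B>-><G> s v, <G> is followed by s v with FIRST {s}; in <G>->t <B> <G>, the suffix after <G> is empty (adds nothing new). Thus FOLLOW(<G>) = {s}.
FOLLOW(<S>): in <G>->v <S> t <S> (occurrence 1), <S> is followed by t <S> with FIRST {t}; in <G>->v <S> t <S> (occurrence 2), the suffix after <S> is empty, so FOLLOW(<S>) ⊇ FOLLOW(<G>) = {s}; in <L>-><S> v t <B>, <S> is followed by v t <B> with FIRST {v}. Thus FOLLOW(<S>) = {$, s, t, v}.
FOLLOW(<L>): in <S>-><L> s t <C>, <L> is followed by s t <C> with FIRST {s}. Thus FOLLOW(<L>) = {s}.
FOLLOW(<B>): in <S>->v <B>, the suffix after <B> is empty, so FOLLOW(<B>) ⊇ FOLLOW(<S>) = {$, s, t, v}; in <S>-><B> t, <B> is followed by t with FIRST {t}; in <G>->t <B> <G>, <B> is followed by <G> with FIRST {λ, t, v}; in <G>->t <B> <G>, the suffix after <B> is nullable, so FOLLOW(<B>) ⊇ FOLLOW(<G>) = {s}; in <L>-><S> v t <B>, the suffix after <B> is empty, so FOLLOW(<B>) ⊇ FOLLOW(<L>) = {s}; in <C>->t <B> s, <B> is followed by s with FIRST {s}. Thus FOLLOW(<B>) = {$, s, t, v}.
FOLLOW(<C>): in <S>-><L> s t <C>, the suffix after <C> is empty, so FOLLOW(<C>) ⊇ FOLLOW(<S>) = {$, s, t, v}; in <L>-><C> s t s, <C> is followed by s t s with FIRST {s}. Thus FOLLOW(<C>) = {$, s, t, v}.

{$, s, t, v}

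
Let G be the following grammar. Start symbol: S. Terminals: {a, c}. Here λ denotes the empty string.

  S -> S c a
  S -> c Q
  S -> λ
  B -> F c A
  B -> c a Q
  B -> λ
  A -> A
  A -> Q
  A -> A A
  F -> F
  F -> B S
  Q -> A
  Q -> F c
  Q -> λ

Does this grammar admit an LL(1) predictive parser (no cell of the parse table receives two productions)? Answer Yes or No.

FIRST(S) = {λ, c}
FIRST(B) = {λ, c}
FIRST(A) = {λ, c}
FIRST(F) = {λ, c}
FIRST(Q) = {λ, c}
FOLLOW(S) = {$, c}
FOLLOW(B) = {c}
FOLLOW(A) = {$, c}
FOLLOW(F) = {c}
FOLLOW(Q) = {$, c}
Cell M[A, $] receives both A -> A and A -> Q and A -> A A — the grammar is not LL(1).

No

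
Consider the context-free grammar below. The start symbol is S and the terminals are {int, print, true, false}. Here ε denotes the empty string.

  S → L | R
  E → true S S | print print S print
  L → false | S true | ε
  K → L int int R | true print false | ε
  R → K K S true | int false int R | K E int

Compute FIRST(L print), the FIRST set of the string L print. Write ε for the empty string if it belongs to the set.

{false, int, print, true}

FIRST(E) = {print, true}
FIRST(S) = {ε, false, int, print, true}  (via L, R)
FIRST(L) = {ε, false, int, print, true}  (via S true)
FIRST(K) = {ε, false, int, print, true}  (via L int int R)
FIRST(R) = {false, int, print, true}  (via K K S true, K E int)
FIRST(L print): take FIRST of each symbol in turn, carrying on past any symbol whose FIRST contains ε; result {false, int, print, true}.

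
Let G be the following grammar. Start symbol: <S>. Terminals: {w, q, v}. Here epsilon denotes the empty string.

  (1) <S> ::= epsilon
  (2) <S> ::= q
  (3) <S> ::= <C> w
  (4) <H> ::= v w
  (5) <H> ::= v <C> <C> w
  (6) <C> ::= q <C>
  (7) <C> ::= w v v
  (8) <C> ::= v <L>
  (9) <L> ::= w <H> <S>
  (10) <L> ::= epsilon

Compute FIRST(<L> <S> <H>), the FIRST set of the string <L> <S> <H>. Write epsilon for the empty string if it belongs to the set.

FIRST(<H>): from <H>::=v w we get {v}; from <H>::=v <C> <C> w we get {v}. So FIRST(<H>) = {v}.
FIRST(<C>): from <C>::=q <C> we get {q}; from <C>::=w v v we get {w}; from <C>::=v <L> we get {v}. So FIRST(<C>) = {q, v, w}.
FIRST(<L>): from <L>::=w <H> <S> we get {w}; from <L>::=epsilon we get {epsilon}. So FIRST(<L>) = {epsilon, w}.
FIRST(<S>): from <S>::=epsilon we get {epsilon}; from <S>::=q we get {q}; from <S>::=<C> w we get {q, v, w}. So FIRST(<S>) = {epsilon, q, v, w}.
FIRST(<L> <S> <H>): take FIRST of each symbol in turn, carrying on past any symbol whose FIRST contains epsilon; result {q, v, w}.

{q, v, w}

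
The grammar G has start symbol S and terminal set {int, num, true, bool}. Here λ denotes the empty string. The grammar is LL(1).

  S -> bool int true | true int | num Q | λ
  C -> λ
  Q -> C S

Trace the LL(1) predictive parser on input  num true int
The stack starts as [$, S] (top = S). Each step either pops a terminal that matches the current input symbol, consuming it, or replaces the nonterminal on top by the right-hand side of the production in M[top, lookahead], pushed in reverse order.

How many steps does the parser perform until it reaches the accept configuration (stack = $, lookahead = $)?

7

step 1: stack=$ S  input=num true int $  — expand S -> num Q
step 2: stack=$ Q num  input=num true int $  — match num
step 3: stack=$ Q  input=true int $  — expand Q -> C S
step 4: stack=$ S C  input=true int $  — expand C -> λ
step 5: stack=$ S  input=true int $  — expand S -> true int
step 6: stack=$ int true  input=true int $  — match true
step 7: stack=$ int  input=int $  — match int
Accept reached after 7 steps.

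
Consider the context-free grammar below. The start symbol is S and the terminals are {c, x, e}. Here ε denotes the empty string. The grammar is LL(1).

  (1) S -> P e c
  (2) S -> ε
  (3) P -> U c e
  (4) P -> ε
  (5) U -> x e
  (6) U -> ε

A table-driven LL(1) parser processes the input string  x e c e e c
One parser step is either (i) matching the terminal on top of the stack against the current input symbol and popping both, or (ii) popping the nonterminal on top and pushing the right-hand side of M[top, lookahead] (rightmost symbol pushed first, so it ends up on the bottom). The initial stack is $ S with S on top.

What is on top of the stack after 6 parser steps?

e

     Stack          Input          Action
  1  $ S            x e c e e c $  expand S -> P e c
  2  $ c e P        x e c e e c $  expand P -> U c e
  3  $ c e e c U    x e c e e c $  expand U -> x e
  4  $ c e e c e x  x e c e e c $  match x
  5  $ c e e c e    e c e e c $    match e
  6  $ c e e c      c e e c $      match c
Stack after step 6: $ c e e (top = e).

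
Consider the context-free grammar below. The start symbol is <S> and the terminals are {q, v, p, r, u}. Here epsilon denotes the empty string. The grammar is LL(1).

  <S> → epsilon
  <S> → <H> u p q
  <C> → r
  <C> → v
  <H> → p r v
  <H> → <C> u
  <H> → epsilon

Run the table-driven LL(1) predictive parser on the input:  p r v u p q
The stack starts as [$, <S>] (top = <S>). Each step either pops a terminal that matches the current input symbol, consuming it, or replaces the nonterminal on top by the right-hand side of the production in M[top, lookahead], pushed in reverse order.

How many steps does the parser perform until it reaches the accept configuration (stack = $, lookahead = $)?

     Stack          Input          Action
  1  $ <S>          p r v u p q $  expand <S> → <H> u p q
  2  $ q p u <H>    p r v u p q $  expand <H> → p r v
  3  $ q p u v r p  p r v u p q $  match p
  4  $ q p u v r    r v u p q $    match r
  5  $ q p u v      v u p q $      match v
  6  $ q p u        u p q $        match u
  7  $ q p          p q $          match p
  8  $ q            q $            match q
Accept reached after 8 steps.

8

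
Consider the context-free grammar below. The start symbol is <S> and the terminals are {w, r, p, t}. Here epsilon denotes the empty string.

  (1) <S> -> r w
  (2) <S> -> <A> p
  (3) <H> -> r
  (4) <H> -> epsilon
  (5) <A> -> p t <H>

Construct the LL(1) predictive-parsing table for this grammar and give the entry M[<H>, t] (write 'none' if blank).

FIRST(<H>): from <H>->r we get {r}; from <H>->epsilon we get {epsilon}. So FIRST(<H>) = {epsilon, r}.
FIRST(<A>): from <A>->p t <H> we get {p}. So FIRST(<A>) = {p}.
FIRST(<S>): from <S>->r w we get {r}; from <S>-><A> p we get {p}. So FIRST(<S>) = {p, r}.
FOLLOW(<S>) includes $ since <S> is the start symbol.
FOLLOW(<A>): in <S>-><A> p, <A> is followed by p with FIRST {p}. Thus FOLLOW(<A>) = {p}.
FOLLOW(<H>): in <A>->p t <H>, the suffix after <H> is empty, so FOLLOW(<H>) ⊇ FOLLOW(<A>) = {p}. Thus FOLLOW(<H>) = {p}.
For <H> -> r: FIRST(r) = {r}, so it goes in M[<H>, t] for t ∈ {r}.
For <H> -> epsilon: FIRST(epsilon) = {epsilon}, so it goes in M[<H>, t] for t ∈ {}; since epsilon ∈ FIRST, also for every t ∈ FOLLOW(<H>) = {p}.
None of these place a production in M[<H>, t].

none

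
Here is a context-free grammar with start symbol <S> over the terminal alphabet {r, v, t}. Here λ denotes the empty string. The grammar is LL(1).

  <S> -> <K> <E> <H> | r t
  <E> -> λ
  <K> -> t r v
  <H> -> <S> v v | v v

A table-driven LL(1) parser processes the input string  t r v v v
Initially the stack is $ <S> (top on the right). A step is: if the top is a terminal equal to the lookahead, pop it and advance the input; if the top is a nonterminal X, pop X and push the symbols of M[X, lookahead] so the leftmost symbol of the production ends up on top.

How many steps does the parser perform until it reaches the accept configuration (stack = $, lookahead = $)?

9

     Stack            Input        Action
  1  $ <S>            t r v v v $  expand <S> -> <K> <E> <H>
  2  $ <H> <E> <K>    t r v v v $  expand <K> -> t r v
  3  $ <H> <E> v r t  t r v v v $  match t
  4  $ <H> <E> v r    r v v v $    match r
  5  $ <H> <E> v      v v v $      match v
  6  $ <H> <E>        v v $        expand <E> -> λ
  7  $ <H>            v v $        expand <H> -> v v
  8  $ v v            v v $        match v
  9  $ v              v $          match v
Accept reached after 9 steps.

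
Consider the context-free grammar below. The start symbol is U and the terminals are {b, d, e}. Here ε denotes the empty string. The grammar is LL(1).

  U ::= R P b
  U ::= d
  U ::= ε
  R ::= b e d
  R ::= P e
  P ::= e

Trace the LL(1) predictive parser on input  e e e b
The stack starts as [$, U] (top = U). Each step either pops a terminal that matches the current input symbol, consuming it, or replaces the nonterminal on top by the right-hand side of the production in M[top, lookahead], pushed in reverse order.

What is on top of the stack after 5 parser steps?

     Stack      Input      Action
  1  $ U        e e e b $  expand U ::= R P b
  2  $ b P R    e e e b $  expand R ::= P e
  3  $ b P e P  e e e b $  expand P ::= e
  4  $ b P e e  e e e b $  match e
  5  $ b P e    e e b $    match e
Stack after step 5: $ b P (top = P).

P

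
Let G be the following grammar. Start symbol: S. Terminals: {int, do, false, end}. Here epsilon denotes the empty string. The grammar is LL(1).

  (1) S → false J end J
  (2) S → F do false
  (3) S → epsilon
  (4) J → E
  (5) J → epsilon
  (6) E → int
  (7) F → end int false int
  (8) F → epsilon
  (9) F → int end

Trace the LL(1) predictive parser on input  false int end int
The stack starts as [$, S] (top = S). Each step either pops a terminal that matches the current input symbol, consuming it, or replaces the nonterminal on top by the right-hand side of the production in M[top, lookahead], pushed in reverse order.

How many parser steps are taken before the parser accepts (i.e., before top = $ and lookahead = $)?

9

step 1: stack=$ S  input=false int end int $  — expand S → false J end J
step 2: stack=$ J end J false  input=false int end int $  — match false
step 3: stack=$ J end J  input=int end int $  — expand J → E
step 4: stack=$ J end E  input=int end int $  — expand E → int
step 5: stack=$ J end int  input=int end int $  — match int
step 6: stack=$ J end  input=end int $  — match end
step 7: stack=$ J  input=int $  — expand J → E
step 8: stack=$ E  input=int $  — expand E → int
step 9: stack=$ int  input=int $  — match int
Accept reached after 9 steps.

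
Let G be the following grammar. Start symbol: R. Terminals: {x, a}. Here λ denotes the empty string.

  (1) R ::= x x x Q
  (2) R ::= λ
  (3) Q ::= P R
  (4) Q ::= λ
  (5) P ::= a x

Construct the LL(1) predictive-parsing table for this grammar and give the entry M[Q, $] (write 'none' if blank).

Q ::= λ

FIRST(R) = {λ, x}
FIRST(P) = {a}
FIRST(Q) = {λ, a}  (via P R)
FOLLOW(R) includes $ since R is the start symbol.
FOLLOW(R): in Q::=P R, the suffix after R is empty, so FOLLOW(R) ⊇ FOLLOW(Q) = {$}. Thus FOLLOW(R) = {$}.
FOLLOW(Q): in R::=x x x Q, the suffix after Q is empty, so FOLLOW(Q) ⊇ FOLLOW(R) = {$}. Thus FOLLOW(Q) = {$}.
For Q ::= P R: FIRST(P R) = {a}, so it goes in M[Q, t] for t ∈ {a}.
For Q ::= λ: FIRST(λ) = {λ}, so it goes in M[Q, t] for t ∈ {}; since λ ∈ FIRST, also for every t ∈ FOLLOW(Q) = {$}.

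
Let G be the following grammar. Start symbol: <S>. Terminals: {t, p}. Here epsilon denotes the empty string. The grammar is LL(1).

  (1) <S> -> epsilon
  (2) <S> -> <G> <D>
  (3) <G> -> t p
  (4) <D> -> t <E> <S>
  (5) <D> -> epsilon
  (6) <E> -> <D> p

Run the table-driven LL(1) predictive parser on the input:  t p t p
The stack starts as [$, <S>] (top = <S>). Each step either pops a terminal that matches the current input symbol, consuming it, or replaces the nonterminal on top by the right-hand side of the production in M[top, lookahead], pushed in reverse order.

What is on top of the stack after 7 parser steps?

step 1: stack=$ <S>  input=t p t p $  — expand <S> -> <G> <D>
step 2: stack=$ <D> <G>  input=t p t p $  — expand <G> -> t p
step 3: stack=$ <D> p t  input=t p t p $  — match t
step 4: stack=$ <D> p  input=p t p $  — match p
step 5: stack=$ <D>  input=t p $  — expand <D> -> t <E> <S>
step 6: stack=$ <S> <E> t  input=t p $  — match t
step 7: stack=$ <S> <E>  input=p $  — expand <E> -> <D> p
Stack after step 7: $ <S> p <D> (top = <D>).

<D>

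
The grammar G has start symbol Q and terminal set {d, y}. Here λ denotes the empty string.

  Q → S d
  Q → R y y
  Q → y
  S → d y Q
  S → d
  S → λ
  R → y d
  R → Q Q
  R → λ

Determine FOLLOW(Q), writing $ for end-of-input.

FIRST(S) = {λ, d}
FIRST(Q) = {d, y}  (via S d, R y y)
FIRST(R) = {λ, d, y}  (via Q Q)
FOLLOW(Q) includes $ since Q is the start symbol.
FOLLOW(S): in Q→S d, S is followed by d with FIRST {d}. Thus FOLLOW(S) = {d}.
FOLLOW(R): in Q→R y y, R is followed by y y with FIRST {y}. Thus FOLLOW(R) = {y}.
FOLLOW(Q): in S→d y Q, the suffix after Q is empty, so FOLLOW(Q) ⊇ FOLLOW(S) = {d}; in R→Q Q (occurrence 1), Q is followed by Q with FIRST {d, y}; in R→Q Q (occurrence 2), the suffix after Q is empty, so FOLLOW(Q) ⊇ FOLLOW(R) = {y}. Thus FOLLOW(Q) = {$, d, y}.

{$, d, y}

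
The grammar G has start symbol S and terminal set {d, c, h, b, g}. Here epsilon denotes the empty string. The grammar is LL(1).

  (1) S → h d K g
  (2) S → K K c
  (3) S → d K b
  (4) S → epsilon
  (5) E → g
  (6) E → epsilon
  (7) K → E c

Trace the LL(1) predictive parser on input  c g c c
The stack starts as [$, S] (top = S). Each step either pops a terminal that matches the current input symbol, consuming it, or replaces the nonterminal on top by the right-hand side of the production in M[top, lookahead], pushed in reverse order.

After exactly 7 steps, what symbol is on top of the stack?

c

step 1: stack=$ S  input=c g c c $  — expand S → K K c
step 2: stack=$ c K K  input=c g c c $  — expand K → E c
step 3: stack=$ c K c E  input=c g c c $  — expand E → epsilon
step 4: stack=$ c K c  input=c g c c $  — match c
step 5: stack=$ c K  input=g c c $  — expand K → E c
step 6: stack=$ c c E  input=g c c $  — expand E → g
step 7: stack=$ c c g  input=g c c $  — match g
Stack after step 7: $ c c (top = c).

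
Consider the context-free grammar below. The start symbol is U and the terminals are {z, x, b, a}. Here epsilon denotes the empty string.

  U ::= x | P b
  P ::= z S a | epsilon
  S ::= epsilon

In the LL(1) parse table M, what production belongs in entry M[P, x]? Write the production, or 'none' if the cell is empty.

none

FIRST(P): from P::=z S a we get {z}; from P::=epsilon we get {epsilon}. So FIRST(P) = {epsilon, z}.
FIRST(S): from S::=epsilon we get {epsilon}. So FIRST(S) = {epsilon}.
FIRST(U): from U::=x we get {x}; from U::=P b we get {b, z}. So FIRST(U) = {b, x, z}.
FOLLOW(U) includes $ since U is the start symbol.
FOLLOW(P): in U::=P b, P is followed by b with FIRST {b}. Thus FOLLOW(P) = {b}.
For P ::= z S a: FIRST(z S a) = {z}, so it goes in M[P, t] for t ∈ {z}.
For P ::= epsilon: FIRST(epsilon) = {epsilon}, so it goes in M[P, t] for t ∈ {}; since epsilon ∈ FIRST, also for every t ∈ FOLLOW(P) = {b}.
None of these place a production in M[P, x].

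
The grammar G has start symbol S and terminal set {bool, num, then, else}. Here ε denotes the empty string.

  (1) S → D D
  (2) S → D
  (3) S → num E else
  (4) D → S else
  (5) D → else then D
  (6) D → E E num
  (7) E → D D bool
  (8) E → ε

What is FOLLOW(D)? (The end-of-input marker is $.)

FIRST(S): from S→D D we get {else, num}; from S→D we get {else, num}; from S→num E else we get {num}. So FIRST(S) = {else, num}.
FIRST(D): from D→S else we get {else, num}; from D→else then D we get {else}; from D→E E num we get {else, num}. So FIRST(D) = {else, num}.
FIRST(E): from E→D D bool we get {else, num}; from E→ε we get {ε}. So FIRST(E) = {ε, else, num}.
FOLLOW(S) includes $ since S is the start symbol.
FOLLOW(S): in D→S else, S is followed by else with FIRST {else}. Thus FOLLOW(S) = {$, else}.
FOLLOW(D): in S→D D (occurrence 1), D is followed by D with FIRST {else, num}; in S→D D (occurrence 2), the suffix after D is empty, so FOLLOW(D) ⊇ FOLLOW(S) = {$, else}; in S→D, the suffix after D is empty, so FOLLOW(D) ⊇ FOLLOW(S) = {$, else}; in D→else then D, the suffix after D is empty (adds nothing new); in E→D D bool (occurrence 1), D is followed by D bool with FIRST {else, num}; in E→D D bool (occurrence 2), D is followed by bool with FIRST {bool}. Thus FOLLOW(D) = {$, bool, else, num}.
FOLLOW(E): in S→num E else, E is followed by else with FIRST {else}; in D→E E num (occurrence 1), E is followed by E num with FIRST {else, num}; in D→E E num (occurrence 2), E is followed by num with FIRST {num}. Thus FOLLOW(E) = {else, num}.

{$, bool, else, num}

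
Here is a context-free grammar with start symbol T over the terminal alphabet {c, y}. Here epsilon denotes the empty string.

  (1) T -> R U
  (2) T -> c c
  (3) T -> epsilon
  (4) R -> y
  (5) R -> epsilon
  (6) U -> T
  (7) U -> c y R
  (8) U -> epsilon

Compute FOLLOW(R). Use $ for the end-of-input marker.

FIRST(R) = {epsilon, y}
FIRST(T) = {epsilon, c, y}  (via R U)
FIRST(U) = {epsilon, c, y}  (via T)
FOLLOW(T) includes $ since T is the start symbol.
FOLLOW(T): in U->T, the suffix after T is empty, so FOLLOW(T) ⊇ FOLLOW(U) = {$}. Thus FOLLOW(T) = {$}.
FOLLOW(U): in T->R U, the suffix after U is empty, so FOLLOW(U) ⊇ FOLLOW(T) = {$}. Thus FOLLOW(U) = {$}.
FOLLOW(R): in T->R U, R is followed by U with FIRST {epsilon, c, y}; in T->R U, the suffix after R is nullable, so FOLLOW(R) ⊇ FOLLOW(T) = {$}; in U->c y R, the suffix after R is empty, so FOLLOW(R) ⊇ FOLLOW(U) = {$}. Thus FOLLOW(R) = {$, c, y}.

{$, c, y}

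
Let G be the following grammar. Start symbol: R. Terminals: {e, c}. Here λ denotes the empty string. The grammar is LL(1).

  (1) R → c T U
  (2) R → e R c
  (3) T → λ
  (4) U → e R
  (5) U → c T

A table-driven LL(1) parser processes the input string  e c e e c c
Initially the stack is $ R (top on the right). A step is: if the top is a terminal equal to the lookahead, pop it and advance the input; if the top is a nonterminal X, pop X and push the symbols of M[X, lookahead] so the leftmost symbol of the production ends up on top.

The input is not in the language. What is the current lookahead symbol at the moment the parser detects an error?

step 1: stack=$ R  input=e c e e c c $  — expand R → e R c
step 2: stack=$ c R e  input=e c e e c c $  — match e
step 3: stack=$ c R  input=c e e c c $  — expand R → c T U
step 4: stack=$ c U T c  input=c e e c c $  — match c
step 5: stack=$ c U T  input=e e c c $  — expand T → λ
step 6: stack=$ c U  input=e e c c $  — expand U → e R
step 7: stack=$ c R e  input=e e c c $  — match e
step 8: stack=$ c R  input=e c c $  — expand R → e R c
step 9: stack=$ c c R e  input=e c c $  — match e
step 10: stack=$ c c R  input=c c $  — expand R → c T U
step 11: stack=$ c c U T c  input=c c $  — match c
step 12: stack=$ c c U T  input=c $  — expand T → λ
step 13: stack=$ c c U  input=c $  — expand U → c T
step 14: stack=$ c c T c  input=c $  — match c
step 15: stack=$ c c T  input=$  — expand T → λ
step 16: stack=$ c c  input=$  — error: top is terminal c but lookahead is $

$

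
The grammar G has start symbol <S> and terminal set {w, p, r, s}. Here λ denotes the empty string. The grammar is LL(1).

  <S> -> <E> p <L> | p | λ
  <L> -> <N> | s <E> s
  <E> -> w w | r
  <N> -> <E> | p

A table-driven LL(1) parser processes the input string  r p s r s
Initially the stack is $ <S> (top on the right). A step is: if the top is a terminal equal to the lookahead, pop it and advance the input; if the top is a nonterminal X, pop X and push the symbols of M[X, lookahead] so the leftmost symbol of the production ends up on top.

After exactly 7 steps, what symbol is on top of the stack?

r

step 1: stack=$ <S>  input=r p s r s $  — expand <S> -> <E> p <L>
step 2: stack=$ <L> p <E>  input=r p s r s $  — expand <E> -> r
step 3: stack=$ <L> p r  input=r p s r s $  — match r
step 4: stack=$ <L> p  input=p s r s $  — match p
step 5: stack=$ <L>  input=s r s $  — expand <L> -> s <E> s
step 6: stack=$ s <E> s  input=s r s $  — match s
step 7: stack=$ s <E>  input=r s $  — expand <E> -> r
Stack after step 7: $ s r (top = r).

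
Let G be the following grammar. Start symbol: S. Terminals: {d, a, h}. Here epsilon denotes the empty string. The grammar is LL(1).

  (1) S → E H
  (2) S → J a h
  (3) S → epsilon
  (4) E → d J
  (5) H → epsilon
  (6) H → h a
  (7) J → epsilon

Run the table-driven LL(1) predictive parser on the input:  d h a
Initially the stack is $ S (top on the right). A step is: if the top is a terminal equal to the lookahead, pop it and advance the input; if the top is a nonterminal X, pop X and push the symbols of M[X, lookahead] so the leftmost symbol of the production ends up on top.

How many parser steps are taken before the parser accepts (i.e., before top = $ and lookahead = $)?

7

     Stack    Input    Action
  1  $ S      d h a $  expand S → E H
  2  $ H E    d h a $  expand E → d J
  3  $ H J d  d h a $  match d
  4  $ H J    h a $    expand J → epsilon
  5  $ H      h a $    expand H → h a
  6  $ a h    h a $    match h
  7  $ a      a $      match a
Accept reached after 7 steps.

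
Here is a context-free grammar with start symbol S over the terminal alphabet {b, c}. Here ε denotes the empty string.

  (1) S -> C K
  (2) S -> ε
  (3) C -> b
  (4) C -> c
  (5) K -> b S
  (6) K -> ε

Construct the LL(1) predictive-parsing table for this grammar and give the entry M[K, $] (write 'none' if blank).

FIRST(C): from C->b we get {b}; from C->c we get {c}. So FIRST(C) = {b, c}.
FIRST(K): from K->b S we get {b}; from K->ε we get {ε}. So FIRST(K) = {ε, b}.
FIRST(S): from S->C K we get {b, c}; from S->ε we get {ε}. So FIRST(S) = {ε, b, c}.
FOLLOW(S) includes $ since S is the start symbol.
FOLLOW(S): in K->b S, the suffix after S is empty, so FOLLOW(S) ⊇ FOLLOW(K) = {$}. Thus FOLLOW(S) = {$}.
FOLLOW(K): in S->C K, the suffix after K is empty, so FOLLOW(K) ⊇ FOLLOW(S) = {$}. Thus FOLLOW(K) = {$}.
For K -> b S: FIRST(b S) = {b}, so it goes in M[K, t] for t ∈ {b}.
For K -> ε: FIRST(ε) = {ε}, so it goes in M[K, t] for t ∈ {}; since ε ∈ FIRST, also for every t ∈ FOLLOW(K) = {$}.

K -> ε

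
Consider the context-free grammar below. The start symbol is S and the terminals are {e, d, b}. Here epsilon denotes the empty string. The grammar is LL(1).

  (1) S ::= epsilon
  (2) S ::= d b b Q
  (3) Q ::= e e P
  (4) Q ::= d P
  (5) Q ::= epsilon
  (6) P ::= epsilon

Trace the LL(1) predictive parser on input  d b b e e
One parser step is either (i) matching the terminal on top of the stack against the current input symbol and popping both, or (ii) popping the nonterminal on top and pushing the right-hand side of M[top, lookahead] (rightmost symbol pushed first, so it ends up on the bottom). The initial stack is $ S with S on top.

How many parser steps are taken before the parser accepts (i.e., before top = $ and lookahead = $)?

8

     Stack      Input        Action
  1  $ S        d b b e e $  expand S ::= d b b Q
  2  $ Q b b d  d b b e e $  match d
  3  $ Q b b    b b e e $    match b
  4  $ Q b      b e e $      match b
  5  $ Q        e e $        expand Q ::= e e P
  6  $ P e e    e e $        match e
  7  $ P e      e $          match e
  8  $ P        $            expand P ::= epsilon
Accept reached after 8 steps.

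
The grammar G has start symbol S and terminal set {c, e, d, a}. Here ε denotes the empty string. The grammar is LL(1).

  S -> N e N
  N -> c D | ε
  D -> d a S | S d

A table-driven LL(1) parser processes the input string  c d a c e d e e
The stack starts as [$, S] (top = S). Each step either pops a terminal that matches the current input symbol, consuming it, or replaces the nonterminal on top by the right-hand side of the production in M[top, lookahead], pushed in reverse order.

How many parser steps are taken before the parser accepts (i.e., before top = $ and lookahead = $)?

      Stack              Input              Action
   1  $ S                c d a c e d e e $  expand S -> N e N
   2  $ N e N            c d a c e d e e $  expand N -> c D
   3  $ N e D c          c d a c e d e e $  match c
   4  $ N e D            d a c e d e e $    expand D -> d a S
   5  $ N e S a d        d a c e d e e $    match d
   6  $ N e S a          a c e d e e $      match a
   7  $ N e S            c e d e e $        expand S -> N e N
   8  $ N e N e N        c e d e e $        expand N -> c D
   9  $ N e N e D c      c e d e e $        match c
  10  $ N e N e D        e d e e $          expand D -> S d
  11  $ N e N e d S      e d e e $          expand S -> N e N
  12  $ N e N e d N e N  e d e e $          expand N -> ε
  13  $ N e N e d N e    e d e e $          match e
  14  $ N e N e d N      d e e $            expand N -> ε
  15  $ N e N e d        d e e $            match d
  16  $ N e N e          e e $              match e
  17  $ N e N            e $                expand N -> ε
  18  $ N e              e $                match e
  19  $ N                $                  expand N -> ε
Accept reached after 19 steps.

19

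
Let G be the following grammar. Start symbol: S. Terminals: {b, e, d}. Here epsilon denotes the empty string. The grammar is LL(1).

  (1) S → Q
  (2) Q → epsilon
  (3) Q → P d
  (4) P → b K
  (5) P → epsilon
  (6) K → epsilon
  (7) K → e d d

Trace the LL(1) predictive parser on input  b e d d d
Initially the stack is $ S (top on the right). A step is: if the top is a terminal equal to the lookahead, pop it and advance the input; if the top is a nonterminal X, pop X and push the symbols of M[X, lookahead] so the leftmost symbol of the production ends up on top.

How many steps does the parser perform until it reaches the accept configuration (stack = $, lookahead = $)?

9

     Stack      Input        Action
  1  $ S        b e d d d $  expand S → Q
  2  $ Q        b e d d d $  expand Q → P d
  3  $ d P      b e d d d $  expand P → b K
  4  $ d K b    b e d d d $  match b
  5  $ d K      e d d d $    expand K → e d d
  6  $ d d d e  e d d d $    match e
  7  $ d d d    d d d $      match d
  8  $ d d      d d $        match d
  9  $ d        d $          match d
Accept reached after 9 steps.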